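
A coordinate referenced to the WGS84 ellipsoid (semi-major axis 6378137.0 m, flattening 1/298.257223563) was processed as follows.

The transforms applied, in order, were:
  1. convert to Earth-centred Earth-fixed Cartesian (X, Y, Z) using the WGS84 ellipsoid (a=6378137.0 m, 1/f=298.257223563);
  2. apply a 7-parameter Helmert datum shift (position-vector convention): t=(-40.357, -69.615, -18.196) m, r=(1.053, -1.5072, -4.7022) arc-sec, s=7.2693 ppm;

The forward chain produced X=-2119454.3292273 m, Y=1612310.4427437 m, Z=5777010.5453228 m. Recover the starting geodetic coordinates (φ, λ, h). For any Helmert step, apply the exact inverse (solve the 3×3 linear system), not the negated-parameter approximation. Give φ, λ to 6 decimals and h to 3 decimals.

start: X=-2119454.3292, Y=1612310.4427, Z=5777010.5453 m
→ Helmert⁻¹: X=-2119393.1091, Y=1612349.5134, Z=5776994.0021
→ geod (Bowring, a=6378137.000): φ=65.39797200°, λ=142.73757400°, h=738.5510 m

φ=65.397972°, λ=142.737574°, h=738.551 m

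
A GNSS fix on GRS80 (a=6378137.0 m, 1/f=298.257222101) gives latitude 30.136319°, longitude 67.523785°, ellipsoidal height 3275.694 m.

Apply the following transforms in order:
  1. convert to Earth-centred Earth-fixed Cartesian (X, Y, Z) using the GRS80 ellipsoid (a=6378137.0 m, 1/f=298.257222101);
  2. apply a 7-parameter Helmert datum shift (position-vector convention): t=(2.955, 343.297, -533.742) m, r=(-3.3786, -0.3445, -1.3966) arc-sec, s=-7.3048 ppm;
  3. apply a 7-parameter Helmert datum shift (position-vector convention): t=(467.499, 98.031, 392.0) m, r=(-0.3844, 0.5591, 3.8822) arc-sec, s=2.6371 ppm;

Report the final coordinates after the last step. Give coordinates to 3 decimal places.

X=2112042.732 m, Y=5104443.584 m, Z=3184844.305 m

start: φ=30.136319°, λ=67.523785°, h=3275.694 m
→ ECEF (a=6378137.000, f=1/298.257222101): X=2111640.3348, Y=5103942.5260, Z=3185096.2267
→ Helmert 7p (PV): X=2111657.1031, Y=5104286.4134, Z=3184459.1435
→ Helmert 7p (PV): X=2112042.7323, Y=5104443.5841, Z=3184844.3048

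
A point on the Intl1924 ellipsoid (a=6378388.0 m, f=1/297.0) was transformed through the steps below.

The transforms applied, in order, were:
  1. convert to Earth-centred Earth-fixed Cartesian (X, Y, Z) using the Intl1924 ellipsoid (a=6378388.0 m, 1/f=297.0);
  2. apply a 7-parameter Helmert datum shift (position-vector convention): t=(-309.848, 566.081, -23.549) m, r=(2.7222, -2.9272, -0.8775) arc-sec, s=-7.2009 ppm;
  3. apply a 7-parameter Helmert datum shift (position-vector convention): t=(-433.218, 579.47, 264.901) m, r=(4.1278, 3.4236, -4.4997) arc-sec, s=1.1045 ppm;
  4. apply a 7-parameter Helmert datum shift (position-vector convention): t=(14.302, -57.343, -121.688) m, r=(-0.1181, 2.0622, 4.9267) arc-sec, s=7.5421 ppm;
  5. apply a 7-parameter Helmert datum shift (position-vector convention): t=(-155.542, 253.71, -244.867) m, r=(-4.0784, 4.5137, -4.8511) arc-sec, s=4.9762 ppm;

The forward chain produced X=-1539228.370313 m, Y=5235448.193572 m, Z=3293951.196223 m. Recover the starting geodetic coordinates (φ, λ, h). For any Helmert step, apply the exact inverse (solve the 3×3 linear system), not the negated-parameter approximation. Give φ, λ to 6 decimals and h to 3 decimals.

start: X=-1539228.3703, Y=5235448.1936, Z=3293951.1962 m
→ Helmert⁻¹: X=-1539260.3803, Y=5235067.0948, Z=3294249.4981
→ Helmert⁻¹: X=-1539170.9667, Y=5235119.8316, Z=3294333.9489
→ Helmert⁻¹: X=-1538904.9151, Y=5234566.9273, Z=3293935.1119
→ Helmert⁻¹: X=-1538581.6677, Y=5234075.4626, Z=3293935.1380
→ geod (Bowring, a=6378388.000): φ=31.29398600°, λ=106.38095300°, h=187.1330 m

φ=31.293986°, λ=106.380953°, h=187.133 m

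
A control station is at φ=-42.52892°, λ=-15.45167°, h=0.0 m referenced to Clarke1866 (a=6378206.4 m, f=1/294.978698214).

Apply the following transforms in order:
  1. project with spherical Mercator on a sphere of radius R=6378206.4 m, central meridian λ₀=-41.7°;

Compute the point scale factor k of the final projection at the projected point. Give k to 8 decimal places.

1.35696950

start: φ=-42.528920°, λ=-15.451670°, h=0.000 m
→ into merc (λ₀=-41.7°): φ=-42.52892000°, λ−λ₀=26.24833000°
scale k = 1.35696950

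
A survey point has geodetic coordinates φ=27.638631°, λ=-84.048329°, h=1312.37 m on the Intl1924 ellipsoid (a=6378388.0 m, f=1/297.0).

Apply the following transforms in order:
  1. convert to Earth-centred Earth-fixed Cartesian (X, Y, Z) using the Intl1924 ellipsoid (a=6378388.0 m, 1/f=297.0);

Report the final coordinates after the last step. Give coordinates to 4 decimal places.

X=586448.4738 m, Y=-5625324.4931 m, Z=2941737.7413 m

start: φ=27.638631°, λ=-84.048329°, h=1312.370 m
→ ECEF (a=6378388.000, f=1/297.0): X=586448.4738, Y=-5625324.4931, Z=2941737.7413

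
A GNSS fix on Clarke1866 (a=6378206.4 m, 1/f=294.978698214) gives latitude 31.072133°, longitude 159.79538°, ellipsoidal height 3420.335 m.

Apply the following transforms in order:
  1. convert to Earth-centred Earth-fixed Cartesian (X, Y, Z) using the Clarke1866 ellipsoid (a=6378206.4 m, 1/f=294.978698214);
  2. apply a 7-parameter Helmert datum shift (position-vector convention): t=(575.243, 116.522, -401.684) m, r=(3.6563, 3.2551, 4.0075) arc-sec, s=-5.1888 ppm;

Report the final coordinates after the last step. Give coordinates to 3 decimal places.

start: φ=31.072133°, λ=159.795380°, h=3420.335 m
→ ECEF (a=6378206.400, f=1/294.978698214): X=-5134259.6001, Y=1889509.7701, Z=3274334.6270
→ Helmert 7p (PV): X=-5133642.7548, Y=1889458.6940, Z=3274030.4711

X=-5133642.755 m, Y=1889458.694 m, Z=3274030.471 m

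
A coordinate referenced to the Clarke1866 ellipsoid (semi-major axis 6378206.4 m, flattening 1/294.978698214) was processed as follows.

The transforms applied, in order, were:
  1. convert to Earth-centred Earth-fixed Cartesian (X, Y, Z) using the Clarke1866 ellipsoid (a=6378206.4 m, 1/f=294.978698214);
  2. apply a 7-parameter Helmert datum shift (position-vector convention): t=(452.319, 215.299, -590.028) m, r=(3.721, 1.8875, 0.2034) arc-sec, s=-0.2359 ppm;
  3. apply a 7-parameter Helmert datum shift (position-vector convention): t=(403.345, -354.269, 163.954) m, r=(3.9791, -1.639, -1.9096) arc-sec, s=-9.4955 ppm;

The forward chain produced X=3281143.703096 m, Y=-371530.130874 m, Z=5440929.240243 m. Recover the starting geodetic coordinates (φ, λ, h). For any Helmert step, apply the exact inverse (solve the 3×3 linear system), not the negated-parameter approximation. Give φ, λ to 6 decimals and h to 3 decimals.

start: X=3281143.7031, Y=-371530.1309, Z=5440929.2402 m
→ Helmert⁻¹: X=3280818.1789, Y=-371044.0529, Z=5440798.0377
→ Helmert⁻¹: X=3280316.4740, Y=-371164.5114, Z=5441426.0628
→ geod (Bowring, a=6378206.400): φ=58.92754900°, λ=-6.45550400°, h=2159.4170 m

φ=58.927549°, λ=-6.455504°, h=2159.417 m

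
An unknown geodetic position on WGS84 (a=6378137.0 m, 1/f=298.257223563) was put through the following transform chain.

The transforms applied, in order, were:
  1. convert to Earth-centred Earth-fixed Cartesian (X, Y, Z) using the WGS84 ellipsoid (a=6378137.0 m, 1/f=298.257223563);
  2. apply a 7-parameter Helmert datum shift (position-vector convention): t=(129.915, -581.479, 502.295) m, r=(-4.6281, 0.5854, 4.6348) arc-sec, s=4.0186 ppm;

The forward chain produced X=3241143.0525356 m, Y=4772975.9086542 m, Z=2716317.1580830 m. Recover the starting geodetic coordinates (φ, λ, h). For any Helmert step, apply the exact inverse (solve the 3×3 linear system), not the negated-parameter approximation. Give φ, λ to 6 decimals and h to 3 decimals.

φ=25.355685°, λ=55.823840°, h=2774.381 m

start: X=3241143.0525, Y=4772975.9087, Z=2716317.1581 m
→ Helmert⁻¹: X=3241099.6643, Y=4773404.4378, Z=2715920.2520
→ geod (Bowring, a=6378137.000): φ=25.35568500°, λ=55.82384000°, h=2774.3810 m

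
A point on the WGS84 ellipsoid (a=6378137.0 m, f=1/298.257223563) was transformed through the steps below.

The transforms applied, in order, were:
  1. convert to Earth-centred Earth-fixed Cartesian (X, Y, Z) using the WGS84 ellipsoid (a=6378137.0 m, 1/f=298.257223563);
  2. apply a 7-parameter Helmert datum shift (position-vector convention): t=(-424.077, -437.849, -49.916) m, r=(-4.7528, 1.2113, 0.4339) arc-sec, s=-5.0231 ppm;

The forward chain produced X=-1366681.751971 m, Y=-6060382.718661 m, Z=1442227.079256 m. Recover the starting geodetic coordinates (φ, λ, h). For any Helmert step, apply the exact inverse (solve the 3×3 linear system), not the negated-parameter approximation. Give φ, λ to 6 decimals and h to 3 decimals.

start: X=-1366681.7520, Y=-6060382.7187, Z=1442227.0793 m
→ Helmert⁻¹: X=-1366285.7547, Y=-6060005.6654, Z=1442136.5804
→ geod (Bowring, a=6378137.000): φ=13.15467500°, λ=-102.70543900°, h=278.1050 m

φ=13.154675°, λ=-102.705439°, h=278.105 m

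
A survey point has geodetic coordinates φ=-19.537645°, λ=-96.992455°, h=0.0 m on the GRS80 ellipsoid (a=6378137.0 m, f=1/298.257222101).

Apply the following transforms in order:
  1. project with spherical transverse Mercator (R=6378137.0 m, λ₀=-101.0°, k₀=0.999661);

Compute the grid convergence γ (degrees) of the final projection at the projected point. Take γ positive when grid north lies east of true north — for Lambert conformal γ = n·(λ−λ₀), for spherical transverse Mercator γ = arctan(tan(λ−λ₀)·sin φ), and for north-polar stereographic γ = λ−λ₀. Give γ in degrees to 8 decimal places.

start: φ=-19.537645°, λ=-96.992455°, h=0.000 m
→ into tm (λ₀=-101.0°): φ=-19.53764500°, λ−λ₀=4.00754500°
convergence γ = -1.34217208°

-1.34217208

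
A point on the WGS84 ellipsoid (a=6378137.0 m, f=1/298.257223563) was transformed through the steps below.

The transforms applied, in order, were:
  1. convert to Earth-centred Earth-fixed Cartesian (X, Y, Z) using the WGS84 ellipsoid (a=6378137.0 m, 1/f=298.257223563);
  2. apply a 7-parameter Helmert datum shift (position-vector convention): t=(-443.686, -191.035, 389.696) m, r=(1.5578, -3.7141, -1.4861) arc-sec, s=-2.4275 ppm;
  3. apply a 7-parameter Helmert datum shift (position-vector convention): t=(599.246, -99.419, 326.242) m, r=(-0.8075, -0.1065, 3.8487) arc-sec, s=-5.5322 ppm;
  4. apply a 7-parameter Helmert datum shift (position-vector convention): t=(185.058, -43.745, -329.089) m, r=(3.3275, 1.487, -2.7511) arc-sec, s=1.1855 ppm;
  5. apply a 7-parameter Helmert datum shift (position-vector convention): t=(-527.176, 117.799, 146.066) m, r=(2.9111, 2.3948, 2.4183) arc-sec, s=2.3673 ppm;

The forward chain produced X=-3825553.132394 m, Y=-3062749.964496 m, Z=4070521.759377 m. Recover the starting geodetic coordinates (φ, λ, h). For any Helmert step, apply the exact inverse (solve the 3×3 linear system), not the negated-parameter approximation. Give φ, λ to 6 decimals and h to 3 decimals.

start: X=-3825553.1324, Y=-3062749.9645, Z=4070521.7594 m
→ Helmert⁻¹: X=-3825100.0682, Y=-3062758.2196, Z=4070364.8729
→ Helmert⁻¹: X=-3825269.0885, Y=-3062696.1947, Z=4070710.9670
→ Helmert⁻¹: X=-3825944.5427, Y=-3062558.2654, Z=4070397.2293
→ Helmert⁻¹: X=-3825414.7911, Y=-3062371.4865, Z=4070109.4238
→ geod (Bowring, a=6378137.000): φ=39.90232200°, λ=-141.32156900°, h=682.7370 m

φ=39.902322°, λ=-141.321569°, h=682.737 m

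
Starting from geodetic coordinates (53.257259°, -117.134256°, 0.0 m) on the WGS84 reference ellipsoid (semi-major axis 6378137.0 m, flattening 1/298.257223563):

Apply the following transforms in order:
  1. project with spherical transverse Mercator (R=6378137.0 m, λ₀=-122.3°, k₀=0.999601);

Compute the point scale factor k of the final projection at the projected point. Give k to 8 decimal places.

1.00105416

start: φ=53.257259°, λ=-117.134256°, h=0.000 m
→ into tm (λ₀=-122.3°): φ=53.25725900°, λ−λ₀=5.16574400°
scale k = 1.00105416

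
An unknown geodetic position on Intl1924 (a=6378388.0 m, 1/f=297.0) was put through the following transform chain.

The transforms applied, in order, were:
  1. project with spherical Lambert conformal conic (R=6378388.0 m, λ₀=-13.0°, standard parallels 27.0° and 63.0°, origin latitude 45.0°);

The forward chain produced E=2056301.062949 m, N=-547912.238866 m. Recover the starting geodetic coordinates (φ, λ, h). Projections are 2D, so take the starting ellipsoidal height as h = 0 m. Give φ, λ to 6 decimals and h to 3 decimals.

start: E=2056301.0629, N=-547912.2389 m
→ lcc⁻¹: φ=36.86144800°, λ=11.37450900°

φ=36.861448°, λ=11.374509°, h=0.000 m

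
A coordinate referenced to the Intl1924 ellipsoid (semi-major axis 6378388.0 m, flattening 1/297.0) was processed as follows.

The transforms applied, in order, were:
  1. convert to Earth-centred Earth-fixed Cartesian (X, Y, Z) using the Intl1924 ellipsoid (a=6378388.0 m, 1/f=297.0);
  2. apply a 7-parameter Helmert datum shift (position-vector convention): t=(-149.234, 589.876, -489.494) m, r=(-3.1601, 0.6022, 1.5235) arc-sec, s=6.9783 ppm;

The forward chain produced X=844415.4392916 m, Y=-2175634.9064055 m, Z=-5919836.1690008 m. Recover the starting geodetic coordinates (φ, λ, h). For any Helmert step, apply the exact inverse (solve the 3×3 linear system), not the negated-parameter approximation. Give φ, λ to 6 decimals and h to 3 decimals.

start: X=844415.4393, Y=-2175634.9064, Z=-5919836.1690 m
→ Helmert⁻¹: X=844559.9883, Y=-2176125.1464, Z=-5919336.2421
→ geod (Bowring, a=6378388.000): φ=-68.60990400°, λ=-68.78863400°, h=3177.0040 m

φ=-68.609904°, λ=-68.788634°, h=3177.004 m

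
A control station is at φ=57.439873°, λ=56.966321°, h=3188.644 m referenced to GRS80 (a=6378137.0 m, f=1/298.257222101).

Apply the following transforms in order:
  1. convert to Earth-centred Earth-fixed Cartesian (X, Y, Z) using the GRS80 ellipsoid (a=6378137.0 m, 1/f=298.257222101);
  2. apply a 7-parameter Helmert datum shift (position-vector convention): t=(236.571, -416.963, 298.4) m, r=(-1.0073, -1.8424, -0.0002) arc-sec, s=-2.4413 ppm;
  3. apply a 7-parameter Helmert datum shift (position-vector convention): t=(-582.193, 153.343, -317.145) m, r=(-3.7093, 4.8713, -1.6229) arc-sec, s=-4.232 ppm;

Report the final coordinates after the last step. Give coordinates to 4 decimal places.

start: φ=57.439873°, λ=56.966321°, h=3188.644 m
→ ECEF (a=6378137.000, f=1/298.257222101): X=1876627.9369, Y=2886038.2208, Z=5355109.2606
→ Helmert 7p (PV): X=1876812.0964, Y=2885640.3620, Z=5355397.2556
→ Helmert 7p (PV): X=1876371.1414, Y=2885863.0330, Z=5354961.2298

X=1876371.1414 m, Y=2885863.0330 m, Z=5354961.2298 m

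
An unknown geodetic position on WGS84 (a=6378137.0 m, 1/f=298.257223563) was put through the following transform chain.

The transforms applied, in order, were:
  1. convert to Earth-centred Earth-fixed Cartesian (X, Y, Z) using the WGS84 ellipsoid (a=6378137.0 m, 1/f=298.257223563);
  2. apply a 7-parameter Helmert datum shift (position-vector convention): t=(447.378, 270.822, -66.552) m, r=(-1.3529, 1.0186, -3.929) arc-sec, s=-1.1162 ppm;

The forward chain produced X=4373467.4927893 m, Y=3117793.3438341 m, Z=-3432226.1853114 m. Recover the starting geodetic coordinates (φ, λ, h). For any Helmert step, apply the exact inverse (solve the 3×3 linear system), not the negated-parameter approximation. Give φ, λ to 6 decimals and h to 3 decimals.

start: X=4373467.4928, Y=3117793.3438, Z=-3432226.1853 m
→ Helmert⁻¹: X=4372982.5592, Y=3117631.8111, Z=-3432121.4205
→ geod (Bowring, a=6378137.000): φ=-32.75607100°, λ=35.48622200°, h=1630.1760 m

φ=-32.756071°, λ=35.486222°, h=1630.176 m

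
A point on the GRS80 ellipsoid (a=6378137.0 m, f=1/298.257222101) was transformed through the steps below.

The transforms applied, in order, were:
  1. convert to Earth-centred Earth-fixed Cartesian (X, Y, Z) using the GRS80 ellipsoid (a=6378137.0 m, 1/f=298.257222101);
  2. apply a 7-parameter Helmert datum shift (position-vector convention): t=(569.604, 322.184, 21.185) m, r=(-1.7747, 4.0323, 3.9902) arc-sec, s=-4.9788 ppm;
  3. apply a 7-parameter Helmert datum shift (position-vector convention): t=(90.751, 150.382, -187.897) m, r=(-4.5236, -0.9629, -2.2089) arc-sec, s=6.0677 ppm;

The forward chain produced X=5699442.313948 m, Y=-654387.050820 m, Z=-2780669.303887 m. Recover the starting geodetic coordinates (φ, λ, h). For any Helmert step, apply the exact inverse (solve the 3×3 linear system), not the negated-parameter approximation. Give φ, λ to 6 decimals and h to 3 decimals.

start: X=5699442.3139, Y=-654387.0508, Z=-2780669.3039 m
→ Helmert⁻¹: X=5699311.0092, Y=-654411.4478, Z=-2780505.4937
→ Helmert⁻¹: X=5698811.4657, Y=-654823.2124, Z=-2780434.7497
→ geod (Bowring, a=6378137.000): φ=-26.01118800°, λ=-6.55483700°, h=590.1400 m

φ=-26.011188°, λ=-6.554837°, h=590.140 m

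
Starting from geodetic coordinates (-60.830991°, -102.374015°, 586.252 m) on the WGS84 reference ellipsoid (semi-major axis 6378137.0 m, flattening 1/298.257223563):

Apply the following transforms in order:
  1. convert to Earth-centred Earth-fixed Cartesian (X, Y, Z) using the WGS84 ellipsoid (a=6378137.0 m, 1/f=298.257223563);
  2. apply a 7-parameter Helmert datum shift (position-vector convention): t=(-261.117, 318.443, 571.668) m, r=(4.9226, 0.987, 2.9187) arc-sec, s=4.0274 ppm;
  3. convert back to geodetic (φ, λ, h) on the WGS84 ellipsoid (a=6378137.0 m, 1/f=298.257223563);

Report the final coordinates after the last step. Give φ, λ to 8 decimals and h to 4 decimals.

φ=-60.83176119°, λ=-102.38014587°, h=-11.2088 m

start: φ=-60.830991°, λ=-102.374015°, h=586.252 m
→ ECEF (a=6378137.000, f=1/298.257223563): X=-667922.1747, Y=-3044467.1449, Z=-5546700.1625
→ Helmert 7p (PV): X=-668169.4432, Y=-3044038.0395, Z=-5546220.2950
→ geod (Bowring, a=6378137.000): φ=-60.83176119°, λ=-102.38014587°, h=-11.2088 m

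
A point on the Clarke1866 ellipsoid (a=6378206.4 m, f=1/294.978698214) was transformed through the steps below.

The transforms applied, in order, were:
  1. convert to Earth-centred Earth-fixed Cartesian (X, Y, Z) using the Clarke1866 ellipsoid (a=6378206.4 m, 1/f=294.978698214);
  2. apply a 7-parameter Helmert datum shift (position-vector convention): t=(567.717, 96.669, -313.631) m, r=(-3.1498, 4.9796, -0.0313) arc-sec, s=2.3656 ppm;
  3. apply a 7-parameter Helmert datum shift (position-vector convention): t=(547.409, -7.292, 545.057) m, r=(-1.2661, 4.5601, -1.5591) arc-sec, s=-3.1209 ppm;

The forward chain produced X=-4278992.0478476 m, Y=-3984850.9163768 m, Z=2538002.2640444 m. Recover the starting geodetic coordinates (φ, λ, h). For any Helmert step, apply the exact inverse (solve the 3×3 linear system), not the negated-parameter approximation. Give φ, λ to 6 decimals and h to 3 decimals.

φ=23.598346°, λ=-137.045268°, h=138.770 m

start: X=-4278992.0478, Y=-3984850.9164, Z=2538002.2640 m
→ Helmert⁻¹: X=-4279578.7877, Y=-3984903.9837, Z=2537346.0531
→ Helmert⁻¹: X=-4280197.0344, Y=-3985030.6245, Z=2537489.4954
→ geod (Bowring, a=6378206.400): φ=23.59834600°, λ=-137.04526800°, h=138.7700 m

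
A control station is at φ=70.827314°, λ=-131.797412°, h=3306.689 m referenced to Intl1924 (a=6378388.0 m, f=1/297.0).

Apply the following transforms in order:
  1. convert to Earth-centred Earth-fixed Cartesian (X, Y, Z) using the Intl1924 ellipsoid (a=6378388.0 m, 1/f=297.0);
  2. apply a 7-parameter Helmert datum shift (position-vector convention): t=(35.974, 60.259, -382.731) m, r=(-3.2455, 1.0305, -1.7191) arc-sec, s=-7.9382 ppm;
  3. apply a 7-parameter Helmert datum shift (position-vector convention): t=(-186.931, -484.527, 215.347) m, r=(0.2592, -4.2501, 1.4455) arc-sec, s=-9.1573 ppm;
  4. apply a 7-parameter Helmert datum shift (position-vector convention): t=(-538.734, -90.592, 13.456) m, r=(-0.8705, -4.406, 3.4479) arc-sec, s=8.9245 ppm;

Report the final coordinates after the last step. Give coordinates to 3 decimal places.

start: φ=70.827314°, λ=-131.797412°, h=3306.689 m
→ ECEF (a=6378388.000, f=1/297.0): X=-1401089.3819, Y=-1567175.6548, Z=6005246.2767
→ Helmert 7p (PV): X=-1401025.3452, Y=-1566996.7885, Z=6004847.5334
→ Helmert 7p (PV): X=-1401312.1943, Y=-1567484.3301, Z=6004977.0551
→ Helmert 7p (PV): X=-1401965.5050, Y=-1567586.9925, Z=6005020.7843

X=-1401965.505 m, Y=-1567586.992 m, Z=6005020.784 m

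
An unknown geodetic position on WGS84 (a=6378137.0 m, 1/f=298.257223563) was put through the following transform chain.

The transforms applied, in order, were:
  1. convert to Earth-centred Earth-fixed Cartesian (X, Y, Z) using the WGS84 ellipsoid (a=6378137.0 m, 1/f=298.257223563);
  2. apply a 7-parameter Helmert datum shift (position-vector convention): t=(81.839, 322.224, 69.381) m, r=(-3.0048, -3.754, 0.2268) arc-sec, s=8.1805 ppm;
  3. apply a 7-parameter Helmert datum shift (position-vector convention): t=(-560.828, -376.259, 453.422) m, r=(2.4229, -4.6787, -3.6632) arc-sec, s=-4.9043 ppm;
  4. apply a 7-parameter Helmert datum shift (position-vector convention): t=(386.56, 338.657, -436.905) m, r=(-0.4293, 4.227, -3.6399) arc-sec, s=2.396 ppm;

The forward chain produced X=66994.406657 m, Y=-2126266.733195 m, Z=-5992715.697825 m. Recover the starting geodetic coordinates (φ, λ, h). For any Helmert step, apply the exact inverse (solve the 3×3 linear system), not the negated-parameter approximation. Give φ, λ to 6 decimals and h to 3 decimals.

φ=-70.575075°, λ=-88.194374°, h=104.760 m

start: X=66994.4067, Y=-2126266.7332, Z=-5992715.6978 m
→ Helmert⁻¹: X=66768.0144, Y=-2126586.6449, Z=-5992267.4932
→ Helmert⁻¹: X=67231.0019, Y=-2126290.0134, Z=-5992726.8538
→ Helmert⁻¹: X=67037.2074, Y=-2126507.6136, Z=-5992779.4095
→ geod (Bowring, a=6378137.000): φ=-70.57507500°, λ=-88.19437400°, h=104.7600 m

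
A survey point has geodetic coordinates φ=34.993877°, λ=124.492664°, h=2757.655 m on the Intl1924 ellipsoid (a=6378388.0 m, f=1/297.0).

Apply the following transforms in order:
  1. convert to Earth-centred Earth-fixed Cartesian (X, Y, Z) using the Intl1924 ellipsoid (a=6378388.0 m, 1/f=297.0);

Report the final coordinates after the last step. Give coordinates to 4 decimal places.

X=-2963624.7969 m, Y=4313283.8371 m, Z=3638948.4338 m

start: φ=34.993877°, λ=124.492664°, h=2757.655 m
→ ECEF (a=6378388.000, f=1/297.0): X=-2963624.7969, Y=4313283.8371, Z=3638948.4338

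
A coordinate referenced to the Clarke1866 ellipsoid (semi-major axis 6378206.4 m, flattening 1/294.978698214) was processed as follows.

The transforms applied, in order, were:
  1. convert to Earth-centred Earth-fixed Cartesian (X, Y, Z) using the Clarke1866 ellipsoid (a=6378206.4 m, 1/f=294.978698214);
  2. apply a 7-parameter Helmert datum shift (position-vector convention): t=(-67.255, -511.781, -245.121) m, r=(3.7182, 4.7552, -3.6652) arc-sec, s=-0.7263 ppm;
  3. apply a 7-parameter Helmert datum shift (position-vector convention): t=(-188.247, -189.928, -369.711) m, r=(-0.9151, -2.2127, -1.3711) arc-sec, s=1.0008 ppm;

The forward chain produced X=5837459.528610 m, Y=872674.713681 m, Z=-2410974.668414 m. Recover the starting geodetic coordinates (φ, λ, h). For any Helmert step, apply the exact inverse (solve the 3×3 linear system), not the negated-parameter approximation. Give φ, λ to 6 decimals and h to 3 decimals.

φ=-22.348553°, λ=8.509913°, h=751.309 m

start: X=5837459.5286, Y=872674.7137, Z=-2410974.6684 m
→ Helmert⁻¹: X=5837610.2705, Y=872913.2673, Z=-2410661.2950
→ Helmert⁻¹: X=5837721.8108, Y=873485.9666, Z=-2410299.0884
→ geod (Bowring, a=6378206.400): φ=-22.34855300°, λ=8.50991300°, h=751.3090 m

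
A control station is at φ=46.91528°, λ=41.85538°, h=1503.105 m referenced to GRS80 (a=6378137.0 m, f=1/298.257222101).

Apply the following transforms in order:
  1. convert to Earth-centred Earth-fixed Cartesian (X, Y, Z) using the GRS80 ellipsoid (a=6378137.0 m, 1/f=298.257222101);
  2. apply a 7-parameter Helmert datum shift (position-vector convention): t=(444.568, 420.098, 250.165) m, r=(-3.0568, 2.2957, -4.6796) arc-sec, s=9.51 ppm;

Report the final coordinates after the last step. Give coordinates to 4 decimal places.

X=3252227.5458 m, Y=2913399.7123 m, Z=4636649.0987 m

start: φ=46.915280°, λ=41.855380°, h=1503.105 m
→ ECEF (a=6378137.000, f=1/298.257222101): X=3251634.3635, Y=2912956.9721, Z=4636434.2016
→ Helmert 7p (PV): X=3252227.5458, Y=2913399.7123, Z=4636649.0987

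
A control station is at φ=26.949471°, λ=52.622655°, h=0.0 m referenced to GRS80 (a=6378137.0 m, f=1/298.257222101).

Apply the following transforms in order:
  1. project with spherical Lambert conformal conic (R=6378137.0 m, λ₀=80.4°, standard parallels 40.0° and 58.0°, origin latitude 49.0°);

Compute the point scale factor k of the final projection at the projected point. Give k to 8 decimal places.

1.05784685

start: φ=26.949471°, λ=52.622655°, h=0.000 m
→ into lcc (λ₀=80.4°): φ=26.94947100°, λ−λ₀=-27.77734500°
scale k = 1.05784685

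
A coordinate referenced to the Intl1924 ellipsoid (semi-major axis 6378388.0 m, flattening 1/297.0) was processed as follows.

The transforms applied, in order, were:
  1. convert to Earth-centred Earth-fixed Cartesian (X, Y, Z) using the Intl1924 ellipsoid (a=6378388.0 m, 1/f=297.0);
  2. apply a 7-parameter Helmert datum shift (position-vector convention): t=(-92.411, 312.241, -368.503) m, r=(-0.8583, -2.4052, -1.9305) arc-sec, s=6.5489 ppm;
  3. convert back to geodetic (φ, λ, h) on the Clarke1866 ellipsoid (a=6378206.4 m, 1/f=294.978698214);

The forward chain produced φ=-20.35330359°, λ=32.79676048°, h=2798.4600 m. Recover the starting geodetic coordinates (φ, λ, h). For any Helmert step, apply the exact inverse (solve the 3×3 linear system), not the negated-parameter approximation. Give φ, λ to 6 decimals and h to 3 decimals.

start: φ=-20.353304°, λ=32.796760°, h=2798.460 m
→ ECEF (a=6378206.400, f=1/294.978698214): X=5031026.0764, Y=3241872.4744, Z=-2205251.8920
→ Helmert⁻¹: X=5031029.4892, Y=3241595.2670, Z=-2204914.1263
→ geod (Bowring, a=6378388.000): φ=-20.35004600°, λ=32.79451200°, h=2343.6340 m

φ=-20.350046°, λ=32.794512°, h=2343.634 m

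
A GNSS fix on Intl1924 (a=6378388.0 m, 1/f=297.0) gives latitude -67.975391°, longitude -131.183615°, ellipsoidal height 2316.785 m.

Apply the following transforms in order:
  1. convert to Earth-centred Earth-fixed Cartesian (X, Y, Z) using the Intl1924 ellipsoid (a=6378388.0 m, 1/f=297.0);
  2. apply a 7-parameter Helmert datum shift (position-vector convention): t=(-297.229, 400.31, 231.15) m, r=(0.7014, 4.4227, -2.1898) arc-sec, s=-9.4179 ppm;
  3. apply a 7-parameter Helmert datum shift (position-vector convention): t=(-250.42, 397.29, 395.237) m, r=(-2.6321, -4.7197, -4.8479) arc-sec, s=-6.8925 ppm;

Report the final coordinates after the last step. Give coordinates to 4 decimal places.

start: φ=-67.975391°, λ=-131.183615°, h=2316.785 m
→ ECEF (a=6378388.000, f=1/297.0): X=-1580163.3114, Y=-1806047.8621, Z=-5892348.0107
→ Helmert 7p (PV): X=-1580591.1739, Y=-1805593.7308, Z=-5892033.6272
→ Helmert 7p (PV): X=-1580738.3176, Y=-1805222.0333, Z=-5891610.9052

X=-1580738.3176 m, Y=-1805222.0333 m, Z=-5891610.9052 m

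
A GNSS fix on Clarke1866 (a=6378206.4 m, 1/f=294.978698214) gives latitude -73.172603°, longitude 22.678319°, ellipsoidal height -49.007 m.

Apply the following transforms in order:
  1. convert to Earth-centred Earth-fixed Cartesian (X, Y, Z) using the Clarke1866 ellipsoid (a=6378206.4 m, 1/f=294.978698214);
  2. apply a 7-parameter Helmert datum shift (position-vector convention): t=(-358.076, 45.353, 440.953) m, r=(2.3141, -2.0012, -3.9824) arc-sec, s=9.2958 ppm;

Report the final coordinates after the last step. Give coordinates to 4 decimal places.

X=1708690.7041 m, Y=714201.0136 m, Z=-6082209.8063 m

start: φ=-73.172603°, λ=22.678319°, h=-49.007 m
→ ECEF (a=6378206.400, f=1/294.978698214): X=1708960.0916, Y=714113.7759, Z=-6082618.8089
→ Helmert 7p (PV): X=1708690.7041, Y=714201.0136, Z=-6082209.8063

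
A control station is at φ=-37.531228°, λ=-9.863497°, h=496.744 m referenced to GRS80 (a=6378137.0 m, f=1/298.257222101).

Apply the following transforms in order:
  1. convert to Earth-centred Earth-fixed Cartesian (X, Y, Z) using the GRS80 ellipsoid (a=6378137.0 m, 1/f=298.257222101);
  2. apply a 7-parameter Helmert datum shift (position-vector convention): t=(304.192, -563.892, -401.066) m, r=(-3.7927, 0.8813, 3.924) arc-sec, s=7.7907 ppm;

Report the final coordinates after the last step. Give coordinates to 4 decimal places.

start: φ=-37.531228°, λ=-9.863497°, h=496.744 m
→ ECEF (a=6378137.000, f=1/298.257222101): X=4989825.1504, Y=-867588.4249, Z=-3864615.8301
→ Helmert 7p (PV): X=4990168.2095, Y=-868135.2097, Z=-3865052.3712

X=4990168.2095 m, Y=-868135.2097 m, Z=-3865052.3712 m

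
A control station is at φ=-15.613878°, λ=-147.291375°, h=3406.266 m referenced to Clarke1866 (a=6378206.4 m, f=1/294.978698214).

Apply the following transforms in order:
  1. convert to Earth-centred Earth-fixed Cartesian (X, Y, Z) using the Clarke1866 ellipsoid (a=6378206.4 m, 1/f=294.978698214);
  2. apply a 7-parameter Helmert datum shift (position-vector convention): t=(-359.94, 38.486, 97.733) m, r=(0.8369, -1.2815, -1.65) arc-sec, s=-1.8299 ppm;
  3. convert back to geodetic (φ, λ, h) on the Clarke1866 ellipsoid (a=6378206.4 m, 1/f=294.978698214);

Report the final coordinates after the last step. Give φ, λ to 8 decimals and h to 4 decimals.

φ=-15.61276985°, λ=-147.29394867°, h=3640.0348 m

start: φ=-15.613878°, λ=-147.291375°, h=3406.266 m
→ ECEF (a=6378206.400, f=1/294.978698214): X=-5172789.4962, Y=-3321971.5601, Z=-1706429.2211
→ Helmert 7p (PV): X=-5173155.9425, Y=-3321878.6923, Z=-1706373.9820
→ geod (Bowring, a=6378206.400): φ=-15.61276985°, λ=-147.29394867°, h=3640.0348 m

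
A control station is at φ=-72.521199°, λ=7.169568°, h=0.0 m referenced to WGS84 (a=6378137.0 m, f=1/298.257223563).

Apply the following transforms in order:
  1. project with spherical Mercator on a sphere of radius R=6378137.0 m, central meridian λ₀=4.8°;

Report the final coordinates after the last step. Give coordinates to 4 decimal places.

E=263779.1032 m, N=-11943621.0539 m

start: φ=-72.521199°, λ=7.169568°, h=0.000 m
→ merc (R=6378137.0, λ₀=4.8°): E=263779.1032, N=-11943621.0539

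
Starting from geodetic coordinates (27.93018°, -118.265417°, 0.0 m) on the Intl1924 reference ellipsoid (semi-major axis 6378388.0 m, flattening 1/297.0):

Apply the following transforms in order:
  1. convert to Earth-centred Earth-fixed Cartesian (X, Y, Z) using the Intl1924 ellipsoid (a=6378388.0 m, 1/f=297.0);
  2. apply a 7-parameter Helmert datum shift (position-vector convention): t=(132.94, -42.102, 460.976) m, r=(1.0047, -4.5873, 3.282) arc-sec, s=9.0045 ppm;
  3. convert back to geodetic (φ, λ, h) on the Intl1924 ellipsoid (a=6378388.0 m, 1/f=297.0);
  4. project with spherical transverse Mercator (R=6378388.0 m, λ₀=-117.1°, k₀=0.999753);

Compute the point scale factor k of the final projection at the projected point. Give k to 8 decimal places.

start: φ=27.930180°, λ=-118.265417°, h=0.000 m
→ ECEF (a=6378388.000, f=1/297.0): X=-2670664.4002, Y=-4967142.1079, Z=2969712.8833
→ Helmert 7p (PV): X=-2670542.5190, Y=-4967285.8968, Z=2970117.0096
→ geod (Bowring, a=6378388.000): φ=27.93311045°, λ=-118.26363462°, h=250.1993 m
→ into tm (λ₀=-117.1°): φ=27.93311045°, λ−λ₀=-1.16363462°
scale k = 0.99991395

0.99991395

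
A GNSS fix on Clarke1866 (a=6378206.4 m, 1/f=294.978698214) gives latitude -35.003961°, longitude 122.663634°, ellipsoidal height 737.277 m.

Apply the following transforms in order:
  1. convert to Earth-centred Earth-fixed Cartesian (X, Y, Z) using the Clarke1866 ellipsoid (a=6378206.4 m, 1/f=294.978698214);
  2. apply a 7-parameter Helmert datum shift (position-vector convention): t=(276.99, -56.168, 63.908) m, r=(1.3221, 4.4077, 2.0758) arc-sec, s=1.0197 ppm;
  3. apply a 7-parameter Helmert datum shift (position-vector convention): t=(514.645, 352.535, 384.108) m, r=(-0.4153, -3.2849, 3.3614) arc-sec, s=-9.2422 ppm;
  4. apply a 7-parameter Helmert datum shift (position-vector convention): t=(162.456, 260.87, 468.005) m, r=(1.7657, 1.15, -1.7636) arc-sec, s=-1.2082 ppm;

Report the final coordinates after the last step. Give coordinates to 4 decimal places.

start: φ=-35.003961°, λ=122.663634°, h=737.277 m
→ ECEF (a=6378206.400, f=1/294.978698214): X=-2823148.4514, Y=4403651.2200, Z=-3638461.8727
→ Helmert 7p (PV): X=-2822996.4084, Y=4403594.4524, Z=-3638313.1203
→ Helmert 7p (PV): X=-2822469.4934, Y=4403852.9585, Z=-3637949.2102
→ Helmert 7p (PV): X=-2822286.2564, Y=4404163.7824, Z=-3637423.3750

X=-2822286.2564 m, Y=4404163.7824 m, Z=-3637423.3750 m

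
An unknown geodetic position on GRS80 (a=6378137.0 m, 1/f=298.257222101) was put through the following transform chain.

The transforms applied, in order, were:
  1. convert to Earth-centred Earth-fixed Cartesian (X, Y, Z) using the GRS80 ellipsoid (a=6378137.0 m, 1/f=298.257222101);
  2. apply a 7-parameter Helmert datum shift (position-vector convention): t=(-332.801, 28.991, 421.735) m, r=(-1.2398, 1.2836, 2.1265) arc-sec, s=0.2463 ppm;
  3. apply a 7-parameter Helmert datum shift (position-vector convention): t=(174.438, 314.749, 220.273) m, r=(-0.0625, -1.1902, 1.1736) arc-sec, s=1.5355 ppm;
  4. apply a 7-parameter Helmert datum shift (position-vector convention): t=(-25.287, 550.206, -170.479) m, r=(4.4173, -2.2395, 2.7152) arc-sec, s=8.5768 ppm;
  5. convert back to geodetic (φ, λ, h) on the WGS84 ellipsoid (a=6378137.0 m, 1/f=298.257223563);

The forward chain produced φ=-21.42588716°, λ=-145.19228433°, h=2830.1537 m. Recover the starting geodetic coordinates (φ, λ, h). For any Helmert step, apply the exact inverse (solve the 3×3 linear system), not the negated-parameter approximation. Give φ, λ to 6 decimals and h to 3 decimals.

φ=-21.427677°, λ=-145.185724°, h=3270.775 m

start: φ=-21.425887°, λ=-145.192284°, h=2830.154 m
→ ECEF (a=6378137.000, f=1/298.257223563): X=-4879335.5322, Y=-3392201.0970, Z=-2316387.8439
→ Helmert⁻¹: X=-4879338.2036, Y=-3392707.5746, Z=-2316071.8653
→ Helmert⁻¹: X=-4879537.8199, Y=-3392988.6483, Z=-2316261.4536
→ Helmert⁻¹: X=-4879224.3798, Y=-3392952.5757, Z=-2316733.3758
→ geod (Bowring, a=6378137.000): φ=-21.42767700°, λ=-145.18572400°, h=3270.7750 m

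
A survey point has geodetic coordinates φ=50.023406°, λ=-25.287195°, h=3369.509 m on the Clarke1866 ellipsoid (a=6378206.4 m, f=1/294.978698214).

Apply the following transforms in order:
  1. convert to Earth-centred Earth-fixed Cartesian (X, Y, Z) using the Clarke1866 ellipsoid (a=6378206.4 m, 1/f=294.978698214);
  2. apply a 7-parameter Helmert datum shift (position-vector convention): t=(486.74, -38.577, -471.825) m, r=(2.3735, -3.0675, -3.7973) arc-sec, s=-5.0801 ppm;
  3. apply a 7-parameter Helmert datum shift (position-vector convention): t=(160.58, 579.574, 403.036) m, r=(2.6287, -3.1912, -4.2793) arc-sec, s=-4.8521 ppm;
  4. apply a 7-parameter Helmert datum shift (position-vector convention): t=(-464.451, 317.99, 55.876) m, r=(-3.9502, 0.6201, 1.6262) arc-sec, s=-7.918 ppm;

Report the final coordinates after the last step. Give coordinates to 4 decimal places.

start: φ=50.023406°, λ=-25.287195°, h=3369.509 m
→ ECEF (a=6378206.400, f=1/294.978698214): X=3714516.0070, Y=-1754828.1323, Z=4866839.8355
→ Helmert 7p (PV): X=3714879.1933, Y=-1754982.1805, Z=4866378.3344
→ Helmert 7p (PV): X=3714910.0494, Y=-1754533.1803, Z=4866792.8663
→ Helmert 7p (PV): X=3714444.6475, Y=-1754078.8059, Z=4866832.6399

X=3714444.6475 m, Y=-1754078.8059 m, Z=4866832.6399 m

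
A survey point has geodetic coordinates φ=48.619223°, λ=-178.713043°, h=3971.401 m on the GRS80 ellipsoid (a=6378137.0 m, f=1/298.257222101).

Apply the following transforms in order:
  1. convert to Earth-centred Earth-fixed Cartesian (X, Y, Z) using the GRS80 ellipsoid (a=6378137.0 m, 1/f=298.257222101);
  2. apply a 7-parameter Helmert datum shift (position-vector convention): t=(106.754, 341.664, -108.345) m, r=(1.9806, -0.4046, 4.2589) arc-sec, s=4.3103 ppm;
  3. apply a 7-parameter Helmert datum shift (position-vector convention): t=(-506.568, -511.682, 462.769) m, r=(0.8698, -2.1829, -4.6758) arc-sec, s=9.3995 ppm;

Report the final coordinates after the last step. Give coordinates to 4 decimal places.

X=-4226377.1500 m, Y=-95164.3216 m, Z=4766017.4439 m

start: φ=48.619223°, λ=-178.713043°, h=3971.401 m
→ ECEF (a=6378137.000, f=1/298.257222101): X=-4225859.4315, Y=-94935.6868, Z=4765652.0069
→ Helmert 7p (PV): X=-4225778.2801, Y=-94727.4479, Z=4765555.0024
→ Helmert 7p (PV): X=-4226377.1500, Y=-95164.3216, Z=4766017.4439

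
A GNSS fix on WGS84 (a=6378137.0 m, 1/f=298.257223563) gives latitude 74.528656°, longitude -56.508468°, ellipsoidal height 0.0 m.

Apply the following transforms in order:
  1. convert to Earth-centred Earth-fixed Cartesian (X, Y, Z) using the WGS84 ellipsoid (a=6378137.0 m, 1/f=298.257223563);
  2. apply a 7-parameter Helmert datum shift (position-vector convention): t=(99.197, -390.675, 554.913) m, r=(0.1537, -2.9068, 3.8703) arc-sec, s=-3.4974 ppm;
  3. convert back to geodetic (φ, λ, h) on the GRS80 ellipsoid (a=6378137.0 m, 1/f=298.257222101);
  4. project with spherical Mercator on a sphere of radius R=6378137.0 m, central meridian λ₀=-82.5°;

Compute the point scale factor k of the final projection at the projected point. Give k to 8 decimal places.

3.74837191

start: φ=74.528656°, λ=-56.508468°, h=0.000 m
→ ECEF (a=6378137.000, f=1/298.257223563): X=941793.3583, Y=-1423351.5673, Z=6124940.4618
→ Helmert 7p (PV): X=941829.6529, Y=-1423724.1568, Z=6125486.1650
→ geod (Bowring, a=6378137.000): φ=74.52710429°, λ=-56.51435285°, h=614.1651 m
→ into merc (λ₀=-82.5°): φ=74.52710429°, λ−λ₀=25.98564715°
scale k = 3.74837191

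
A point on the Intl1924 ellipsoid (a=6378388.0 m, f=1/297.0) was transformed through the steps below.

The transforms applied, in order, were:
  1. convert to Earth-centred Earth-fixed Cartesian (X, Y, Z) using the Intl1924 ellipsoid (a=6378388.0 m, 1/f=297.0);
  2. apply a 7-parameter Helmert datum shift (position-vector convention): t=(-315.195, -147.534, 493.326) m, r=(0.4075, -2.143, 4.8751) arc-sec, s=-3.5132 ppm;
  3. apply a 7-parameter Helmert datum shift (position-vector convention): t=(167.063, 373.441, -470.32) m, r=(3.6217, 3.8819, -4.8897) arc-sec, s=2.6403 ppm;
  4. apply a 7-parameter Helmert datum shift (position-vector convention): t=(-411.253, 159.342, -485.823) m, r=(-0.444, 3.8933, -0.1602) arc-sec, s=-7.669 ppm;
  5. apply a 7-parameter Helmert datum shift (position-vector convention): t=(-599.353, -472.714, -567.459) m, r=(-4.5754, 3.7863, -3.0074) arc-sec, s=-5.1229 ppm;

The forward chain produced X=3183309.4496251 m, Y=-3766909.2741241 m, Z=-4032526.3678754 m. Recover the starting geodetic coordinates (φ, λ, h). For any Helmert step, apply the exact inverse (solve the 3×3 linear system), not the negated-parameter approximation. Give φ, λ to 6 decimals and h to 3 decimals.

start: X=3183309.4496, Y=-3766909.2741, Z=-4032526.3679 m
→ Helmert⁻¹: X=3184054.0411, Y=-3766319.9923, Z=-4032004.6613
→ Helmert⁻¹: X=3184568.7368, Y=-3766497.0682, Z=-4031497.7544
→ Helmert⁻¹: X=3184558.4242, Y=-3766855.8470, Z=-4030890.7177
→ Helmert⁻¹: X=3184753.8946, Y=-3766804.7829, Z=-4031423.8532
→ geod (Bowring, a=6378388.000): φ=-39.44813500°, λ=-49.78618600°, h=784.2960 m

φ=-39.448135°, λ=-49.786186°, h=784.296 m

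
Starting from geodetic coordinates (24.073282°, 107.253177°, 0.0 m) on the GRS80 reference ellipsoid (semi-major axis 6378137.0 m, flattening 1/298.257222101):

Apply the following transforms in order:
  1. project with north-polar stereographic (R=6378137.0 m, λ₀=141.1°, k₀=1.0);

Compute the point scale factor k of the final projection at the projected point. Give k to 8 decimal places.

start: φ=24.073282°, λ=107.253177°, h=0.000 m
→ into stereo (λ₀=141.1°): φ=24.07328200°, λ−λ₀=-33.84682300°
scale k = 1.42055065

1.42055065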